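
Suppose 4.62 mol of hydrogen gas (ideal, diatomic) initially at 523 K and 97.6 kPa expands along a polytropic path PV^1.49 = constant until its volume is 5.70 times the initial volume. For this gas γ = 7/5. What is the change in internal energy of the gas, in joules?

V₁ = nRT₁/P₁ = 4.62×8.314×523/97.6 = 206 L.
Polytropic n=1.49: T₂ = T₁(V₁/V₂)^(n−1) = 523×(0.175)^0.49 = 223 K; P₂ = P₁(V₁/V₂)^n = 7.30 kPa.
For an ideal gas ΔU = nCvΔT with Cv = (5/2)R = 20.8 J/(mol·K).
ΔU = 4.62×20.8×(223−523) = -28800 J.

-28800 J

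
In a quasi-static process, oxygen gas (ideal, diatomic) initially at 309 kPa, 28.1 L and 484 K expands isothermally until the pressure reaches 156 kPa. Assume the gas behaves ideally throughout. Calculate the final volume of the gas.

55.7 L

Isothermal: T stays 484 K; PV = const ⇒ V₂ = 55.7 L, P₂ = 156 kPa.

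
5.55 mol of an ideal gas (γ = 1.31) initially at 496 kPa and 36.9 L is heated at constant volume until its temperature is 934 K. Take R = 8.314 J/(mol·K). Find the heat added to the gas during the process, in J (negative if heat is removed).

T₁ = P₁V₁/(nR) = 496×36.9/(5.55×8.314) = 397 K.
Isochoric: V stays 36.9 L; P/T = const ⇒ T₂ = 934 K, P₂ = 1170 kPa.
W = 0 (no volume change).
ΔU = nCvΔT = 5.55×26.8×(934−397) = 80000 J.
Q = ΔU = 80000 J.

80000 J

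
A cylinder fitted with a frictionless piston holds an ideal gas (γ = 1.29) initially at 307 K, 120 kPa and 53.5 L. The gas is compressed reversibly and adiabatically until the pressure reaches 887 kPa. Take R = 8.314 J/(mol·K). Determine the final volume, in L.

11.3 L

Adiabatic: T₂/T₁ = (P₂/P₁)^((γ−1)/γ) ⇒ T₂ = 307×(7.39)^0.225 = 481 K; V₂ = 11.3 L.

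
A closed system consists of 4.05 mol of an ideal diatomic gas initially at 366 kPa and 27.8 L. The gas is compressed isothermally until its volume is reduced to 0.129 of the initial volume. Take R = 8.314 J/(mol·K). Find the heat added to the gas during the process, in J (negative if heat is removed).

-20800 J

T₁ = P₁V₁/(nR) = 366×27.8/(4.05×8.314) = 302 K.
Isothermal: T stays 302 K; PV = const ⇒ V₂ = 3.59 L, P₂ = 2840 kPa.
ΔU = 0 (ideal gas, T constant).
W = nRT ln(V₂/V₁) = 4.05×8.314×302×ln(0.129) = -20800 J.
Q = ΔU + W = -20800 J.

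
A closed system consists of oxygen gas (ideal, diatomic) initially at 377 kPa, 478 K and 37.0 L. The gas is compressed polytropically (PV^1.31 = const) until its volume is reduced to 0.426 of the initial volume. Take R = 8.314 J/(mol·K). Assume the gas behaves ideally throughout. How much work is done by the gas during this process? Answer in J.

n = P₁V₁/(RT₁) = 377×37.0/(8.314×478) = 3.51 mol.
Polytropic n=1.31: T₂ = T₁(V₁/V₂)^(n−1) = 478×(2.35)^0.31 = 623 K; P₂ = P₁(V₁/V₂)^n = 1150 kPa.
W = (P₁V₁−P₂V₂)/(n−1) = (377×37.0−1150×15.8)/0.31 = -13600 J.

-13600 J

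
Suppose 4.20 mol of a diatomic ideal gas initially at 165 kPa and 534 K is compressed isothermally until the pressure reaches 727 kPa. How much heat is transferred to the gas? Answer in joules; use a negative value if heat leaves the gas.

-27700 J

V₁ = nRT₁/P₁ = 4.20×8.314×534/165 = 113 L.
Isothermal: T stays 534 K; PV = const ⇒ V₂ = 25.6 L, P₂ = 727 kPa.
ΔU = 0 (ideal gas, T constant).
W = nRT ln(V₂/V₁) = 4.20×8.314×534×ln(0.227) = -27700 J.
Q = ΔU + W = -27700 J.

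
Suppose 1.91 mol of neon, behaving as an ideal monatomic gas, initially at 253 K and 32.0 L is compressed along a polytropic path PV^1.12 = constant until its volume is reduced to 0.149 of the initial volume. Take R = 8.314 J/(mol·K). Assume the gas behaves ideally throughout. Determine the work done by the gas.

P₁ = nRT₁/V₁ = 1.91×8.314×253/32.0 = 126 kPa.
Polytropic n=1.12: T₂ = T₁(V₁/V₂)^(n−1) = 253×(6.71)^0.12 = 318 K; P₂ = P₁(V₁/V₂)^n = 1060 kPa.
W = (P₁V₁−P₂V₂)/(n−1) = (126×32.0−1060×4.77)/0.12 = -8590 J.

-8590 J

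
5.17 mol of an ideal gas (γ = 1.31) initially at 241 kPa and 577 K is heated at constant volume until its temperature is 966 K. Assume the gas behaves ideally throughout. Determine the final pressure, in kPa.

V₁ = nRT₁/P₁ = 5.17×8.314×577/241 = 103 L.
Isochoric: V stays 103 L; P/T = const ⇒ T₂ = 966 K, P₂ = 403 kPa.

403 kPa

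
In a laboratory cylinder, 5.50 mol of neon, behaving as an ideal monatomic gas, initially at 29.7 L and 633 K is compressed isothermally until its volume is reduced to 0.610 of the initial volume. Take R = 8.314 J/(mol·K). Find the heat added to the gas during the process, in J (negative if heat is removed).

P₁ = nRT₁/V₁ = 5.50×8.314×633/29.7 = 975 kPa.
Isothermal: T stays 633 K; PV = const ⇒ V₂ = 18.1 L, P₂ = 1600 kPa.
ΔU = 0 (ideal gas, T constant).
W = nRT ln(V₂/V₁) = 5.50×8.314×633×ln(0.610) = -14300 J.
Q = ΔU + W = -14300 J.

-14300 J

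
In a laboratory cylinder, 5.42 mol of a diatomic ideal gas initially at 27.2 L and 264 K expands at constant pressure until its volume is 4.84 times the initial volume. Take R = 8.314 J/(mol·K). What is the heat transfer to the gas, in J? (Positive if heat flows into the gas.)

P₁ = nRT₁/V₁ = 5.42×8.314×264/27.2 = 437 kPa.
Isobaric: P stays 437 kPa; V/T = const ⇒ T₂ = 1280 K, V₂ = 132 L.
W = PΔV = 437×(132−27.2) kPa·L = 45700 J.
ΔU = nCvΔT = 5.42×20.8×(1280−264) = 114000 J.
Q = ΔU + W = nCpΔT = 160000 J.

160000 J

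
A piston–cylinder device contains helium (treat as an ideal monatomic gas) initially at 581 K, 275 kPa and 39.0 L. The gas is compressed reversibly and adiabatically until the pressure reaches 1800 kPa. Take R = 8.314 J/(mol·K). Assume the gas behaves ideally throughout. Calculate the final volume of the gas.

Adiabatic: T₂/T₁ = (P₂/P₁)^((γ−1)/γ) ⇒ T₂ = 581×(6.55)^0.400 = 1230 K; V₂ = 12.6 L.

12.6 L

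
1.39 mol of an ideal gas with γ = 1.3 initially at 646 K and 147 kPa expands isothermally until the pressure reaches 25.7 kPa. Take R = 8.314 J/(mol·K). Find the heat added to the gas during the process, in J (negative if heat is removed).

V₁ = nRT₁/P₁ = 1.39×8.314×646/147 = 50.8 L.
Isothermal: T stays 646 K; PV = const ⇒ V₂ = 290 L, P₂ = 25.7 kPa.
ΔU = 0 (ideal gas, T constant).
W = nRT ln(V₂/V₁) = 1.39×8.314×646×ln(5.72) = 13000 J.
Q = ΔU + W = 13000 J.

13000 J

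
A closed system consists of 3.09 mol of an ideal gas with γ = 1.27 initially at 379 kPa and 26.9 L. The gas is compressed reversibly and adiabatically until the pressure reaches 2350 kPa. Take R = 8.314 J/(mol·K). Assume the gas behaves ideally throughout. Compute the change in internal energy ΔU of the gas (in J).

T₁ = P₁V₁/(nR) = 379×26.9/(3.09×8.314) = 397 K.
Adiabatic: T₂/T₁ = (P₂/P₁)^((γ−1)/γ) ⇒ T₂ = 397×(6.20)^0.213 = 585 K; V₂ = 6.39 L.
For an ideal gas ΔU = nCvΔT with Cv = R/(γ−1) = 30.8 J/(mol·K).
ΔU = 3.09×30.8×(585−397) = 17900 J.

17900 J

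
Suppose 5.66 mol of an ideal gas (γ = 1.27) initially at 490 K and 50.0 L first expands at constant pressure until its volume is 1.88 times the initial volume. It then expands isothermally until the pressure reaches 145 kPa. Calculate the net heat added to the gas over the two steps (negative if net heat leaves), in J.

P₁ = nRT₁/V₁ = 5.66×8.314×490/50.0 = 461 kPa.
Step 1 — Isobaric: P stays 461 kPa; V/T = const ⇒ T₂ = 921 K, V₂ = 94.0 L.
W = PΔV = 461×(94.0−50.0) kPa·L = 20300 J.
ΔU = nCvΔT = 5.66×30.8×(921−490) = 75200 J.
Q = ΔU + W = nCpΔT = 95400 J.
State after step 1: P = 461 kPa, V = 94.0 L, T = 921 K.
Step 2 — Isothermal: T stays 921 K; PV = const ⇒ V₂ = 299 L, P₂ = 145 kPa.
ΔU = 0 (ideal gas, T constant).
W = nRT ln(V₂/V₁) = 5.66×8.314×921×ln(3.18) = 50200 J.
Q = ΔU + W = 50200 J.
Net over both steps: W = 70400 J, Q = 146000 J, ΔU = 75200 J.

146000 J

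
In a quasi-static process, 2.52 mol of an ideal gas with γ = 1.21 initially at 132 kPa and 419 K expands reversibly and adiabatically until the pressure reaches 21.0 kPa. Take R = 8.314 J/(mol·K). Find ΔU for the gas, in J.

V₁ = nRT₁/P₁ = 2.52×8.314×419/132 = 66.5 L.
Adiabatic: T₂/T₁ = (P₂/P₁)^((γ−1)/γ) ⇒ T₂ = 419×(0.159)^0.174 = 305 K; V₂ = 304 L.
For an ideal gas ΔU = nCvΔT with Cv = R/(γ−1) = 39.6 J/(mol·K).
ΔU = 2.52×39.6×(305−419) = -11400 J.

-11400 J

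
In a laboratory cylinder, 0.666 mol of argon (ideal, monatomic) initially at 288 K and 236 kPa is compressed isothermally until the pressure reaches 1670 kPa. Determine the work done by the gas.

-3120 J

V₁ = nRT₁/P₁ = 0.666×8.314×288/236 = 6.76 L.
Isothermal: T stays 288 K; PV = const ⇒ V₂ = 0.955 L, P₂ = 1670 kPa.
W = nRT ln(V₂/V₁) = 0.666×8.314×288×ln(0.141) = -3120 J.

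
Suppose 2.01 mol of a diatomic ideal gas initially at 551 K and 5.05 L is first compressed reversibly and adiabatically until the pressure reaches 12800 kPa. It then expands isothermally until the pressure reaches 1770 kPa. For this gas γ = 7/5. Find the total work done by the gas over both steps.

P₁ = nRT₁/V₁ = 2.01×8.314×551/5.05 = 1820 kPa.
Step 1 — Adiabatic: T₂/T₁ = (P₂/P₁)^((γ−1)/γ) ⇒ T₂ = 551×(7.02)^0.286 = 962 K; V₂ = 1.26 L.
ΔU = nCvΔT = 2.01×20.8×(962−551) = 17200 J.
Q = 0 for an adiabatic process, so W = −ΔU = -17200 J.
State after step 1: P = 12800 kPa, V = 1.26 L, T = 962 K.
Step 2 — Isothermal: T stays 962 K; PV = const ⇒ V₂ = 9.08 L, P₂ = 1770 kPa.
ΔU = 0 (ideal gas, T constant).
W = nRT ln(V₂/V₁) = 2.01×8.314×962×ln(7.23) = 31800 J.
Q = ΔU + W = 31800 J.
Net over both steps: W = 14600 J, Q = 31800 J, ΔU = 17200 J.

14600 J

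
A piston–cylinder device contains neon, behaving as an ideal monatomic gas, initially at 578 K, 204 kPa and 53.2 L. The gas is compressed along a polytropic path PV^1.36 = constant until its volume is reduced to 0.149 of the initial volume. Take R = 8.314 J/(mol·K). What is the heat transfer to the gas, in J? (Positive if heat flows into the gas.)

-13700 J

n = P₁V₁/(RT₁) = 204×53.2/(8.314×578) = 2.26 mol.
Polytropic n=1.36: T₂ = T₁(V₁/V₂)^(n−1) = 578×(6.71)^0.36 = 1150 K; P₂ = P₁(V₁/V₂)^n = 2720 kPa.
W = (P₁V₁−P₂V₂)/(n−1) = (204×53.2−2720×7.93)/0.36 = -29700 J.
ΔU = nCvΔT = 2.26×12.5×(1150−578) = 16000 J.
Q = ΔU + W = -13700 J.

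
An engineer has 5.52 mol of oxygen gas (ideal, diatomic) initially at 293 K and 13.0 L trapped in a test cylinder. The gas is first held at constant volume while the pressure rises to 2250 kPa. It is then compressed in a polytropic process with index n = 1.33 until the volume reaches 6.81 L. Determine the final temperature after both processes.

P₁ = nRT₁/V₁ = 5.52×8.314×293/13.0 = 1030 kPa.
Step 1 — Isochoric: V stays 13.0 L; P/T = const ⇒ T₂ = 637 K, P₂ = 2250 kPa.
W = 0 (no volume change).
ΔU = nCvΔT = 5.52×20.8×(637−293) = 39500 J.
Q = ΔU = 39500 J.
State after step 1: P = 2250 kPa, V = 13.0 L, T = 637 K.
Step 2 — Polytropic n=1.33: T₂ = T₁(V₁/V₂)^(n−1) = 637×(1.91)^0.33 = 789 K; P₂ = P₁(V₁/V₂)^n = 5320 kPa.
W = (P₁V₁−P₂V₂)/(n−1) = (2250×13.0−5320×6.81)/0.33 = -21100 J.
ΔU = nCvΔT = 5.52×20.8×(789−637) = 17400 J.
Q = ΔU + W = -3690 J.
Net over both steps: W = -21100 J, Q = 35800 J, ΔU = 56900 J.

789 K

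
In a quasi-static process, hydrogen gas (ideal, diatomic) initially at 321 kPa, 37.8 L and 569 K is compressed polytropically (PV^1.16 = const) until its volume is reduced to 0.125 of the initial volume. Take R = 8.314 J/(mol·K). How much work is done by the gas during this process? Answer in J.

-29900 J

n = P₁V₁/(RT₁) = 321×37.8/(8.314×569) = 2.56 mol.
Polytropic n=1.16: T₂ = T₁(V₁/V₂)^(n−1) = 569×(8.00)^0.16 = 794 K; P₂ = P₁(V₁/V₂)^n = 3580 kPa.
W = (P₁V₁−P₂V₂)/(n−1) = (321×37.8−3580×4.72)/0.16 = -29900 J.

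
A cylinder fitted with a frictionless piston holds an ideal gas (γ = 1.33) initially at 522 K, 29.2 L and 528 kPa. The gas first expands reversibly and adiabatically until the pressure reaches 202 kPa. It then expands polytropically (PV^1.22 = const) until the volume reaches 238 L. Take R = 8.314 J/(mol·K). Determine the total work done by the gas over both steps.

24300 J

n = P₁V₁/(RT₁) = 528×29.2/(8.314×522) = 3.55 mol.
Step 1 — Adiabatic: T₂/T₁ = (P₂/P₁)^((γ−1)/γ) ⇒ T₂ = 522×(0.383)^0.248 = 411 K; V₂ = 60.1 L.
ΔU = nCvΔT = 3.55×25.2×(411−522) = -9910 J.
Q = 0 for an adiabatic process, so W = −ΔU = 9910 J.
State after step 1: P = 202 kPa, V = 60.1 L, T = 411 K.
Step 2 — Polytropic n=1.22: T₂ = T₁(V₁/V₂)^(n−1) = 411×(0.253)^0.22 = 304 K; P₂ = P₁(V₁/V₂)^n = 37.7 kPa.
W = (P₁V₁−P₂V₂)/(n−1) = (202×60.1−37.7×238)/0.22 = 14400 J.
ΔU = nCvΔT = 3.55×25.2×(304−411) = -9610 J.
Q = ΔU + W = 4810 J.
Net over both steps: W = 24300 J, Q = 4810 J, ΔU = -19500 J.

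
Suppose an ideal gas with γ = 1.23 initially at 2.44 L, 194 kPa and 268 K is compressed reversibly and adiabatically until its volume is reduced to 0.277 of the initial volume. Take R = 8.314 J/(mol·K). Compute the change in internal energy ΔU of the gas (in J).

707 J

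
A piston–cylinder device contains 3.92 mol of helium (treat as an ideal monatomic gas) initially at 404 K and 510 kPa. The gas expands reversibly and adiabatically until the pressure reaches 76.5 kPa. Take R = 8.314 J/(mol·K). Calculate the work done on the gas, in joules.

-10500 J

V₁ = nRT₁/P₁ = 3.92×8.314×404/510 = 25.8 L.
Adiabatic: T₂/T₁ = (P₂/P₁)^((γ−1)/γ) ⇒ T₂ = 404×(0.150)^0.400 = 189 K; V₂ = 80.6 L.
ΔU = nCvΔT = 3.92×12.5×(189−404) = -10500 J.
Q = 0 for an adiabatic process, so W = −ΔU = 10500 J.
Work done on the gas = −W_by = -10500 J.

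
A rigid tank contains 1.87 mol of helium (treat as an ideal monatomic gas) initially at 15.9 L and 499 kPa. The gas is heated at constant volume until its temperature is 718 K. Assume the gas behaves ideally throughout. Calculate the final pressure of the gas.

T₁ = P₁V₁/(nR) = 499×15.9/(1.87×8.314) = 510 K.
Isochoric: V stays 15.9 L; P/T = const ⇒ T₂ = 718 K, P₂ = 702 kPa.

702 kPa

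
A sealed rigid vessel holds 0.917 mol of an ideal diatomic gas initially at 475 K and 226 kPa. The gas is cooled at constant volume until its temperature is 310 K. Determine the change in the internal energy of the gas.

-3140 J

V₁ = nRT₁/P₁ = 0.917×8.314×475/226 = 16.0 L.
Isochoric: V stays 16.0 L; P/T = const ⇒ T₂ = 310 K, P₂ = 147 kPa.
For an ideal gas ΔU = nCvΔT with Cv = (5/2)R = 20.8 J/(mol·K).
ΔU = 0.917×20.8×(310−475) = -3140 J.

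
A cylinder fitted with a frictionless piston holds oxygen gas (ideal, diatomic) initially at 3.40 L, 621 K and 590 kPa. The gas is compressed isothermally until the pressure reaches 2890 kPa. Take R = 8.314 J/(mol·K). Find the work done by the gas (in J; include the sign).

-3190 J

n = P₁V₁/(RT₁) = 590×3.40/(8.314×621) = 0.389 mol.
Isothermal: T stays 621 K; PV = const ⇒ V₂ = 0.694 L, P₂ = 2890 kPa.
W = nRT ln(V₂/V₁) = 0.389×8.314×621×ln(0.204) = -3190 J.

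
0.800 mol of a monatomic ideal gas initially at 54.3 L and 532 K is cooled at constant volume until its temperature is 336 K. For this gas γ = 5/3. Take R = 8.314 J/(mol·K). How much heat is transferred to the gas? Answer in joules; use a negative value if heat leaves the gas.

-1960 J

P₁ = nRT₁/V₁ = 0.800×8.314×532/54.3 = 65.2 kPa.
Isochoric: V stays 54.3 L; P/T = const ⇒ T₂ = 336 K, P₂ = 41.2 kPa.
W = 0 (no volume change).
ΔU = nCvΔT = 0.800×12.5×(336−532) = -1960 J.
Q = ΔU = -1960 J.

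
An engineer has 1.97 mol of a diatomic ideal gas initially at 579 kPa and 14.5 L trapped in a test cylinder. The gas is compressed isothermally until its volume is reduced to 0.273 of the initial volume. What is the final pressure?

2120 kPa

T₁ = P₁V₁/(nR) = 579×14.5/(1.97×8.314) = 513 K.
Isothermal: T stays 513 K; PV = const ⇒ V₂ = 3.96 L, P₂ = 2120 kPa.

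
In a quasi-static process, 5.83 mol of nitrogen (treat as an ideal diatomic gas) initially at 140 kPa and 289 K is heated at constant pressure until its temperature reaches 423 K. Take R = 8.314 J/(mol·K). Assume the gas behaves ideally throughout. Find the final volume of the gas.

146 L

V₁ = nRT₁/P₁ = 5.83×8.314×289/140 = 100 L.
Isobaric: P stays 140 kPa; V/T = const ⇒ T₂ = 423 K, V₂ = 146 L.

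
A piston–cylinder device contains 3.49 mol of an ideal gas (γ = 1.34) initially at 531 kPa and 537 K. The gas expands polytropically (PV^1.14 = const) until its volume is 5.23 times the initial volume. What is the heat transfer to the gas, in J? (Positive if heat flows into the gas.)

V₁ = nRT₁/P₁ = 3.49×8.314×537/531 = 29.3 L.
Polytropic n=1.14: T₂ = T₁(V₁/V₂)^(n−1) = 537×(0.191)^0.14 = 426 K; P₂ = P₁(V₁/V₂)^n = 80.5 kPa.
W = (P₁V₁−P₂V₂)/(n−1) = (531×29.3−80.5×153)/0.14 = 23000 J.
ΔU = nCvΔT = 3.49×24.5×(426−537) = -9470 J.
Q = ΔU + W = 13500 J.

13500 J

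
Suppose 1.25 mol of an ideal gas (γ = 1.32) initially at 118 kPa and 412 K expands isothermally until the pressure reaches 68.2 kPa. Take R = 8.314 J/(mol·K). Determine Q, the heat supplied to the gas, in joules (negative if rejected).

2350 J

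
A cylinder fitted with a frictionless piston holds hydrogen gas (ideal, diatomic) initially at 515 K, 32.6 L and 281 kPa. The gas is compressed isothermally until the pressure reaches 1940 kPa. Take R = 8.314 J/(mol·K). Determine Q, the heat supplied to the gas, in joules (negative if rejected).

n = P₁V₁/(RT₁) = 281×32.6/(8.314×515) = 2.14 mol.
Isothermal: T stays 515 K; PV = const ⇒ V₂ = 4.72 L, P₂ = 1940 kPa.
ΔU = 0 (ideal gas, T constant).
W = nRT ln(V₂/V₁) = 2.14×8.314×515×ln(0.145) = -17700 J.
Q = ΔU + W = -17700 J.

-17700 J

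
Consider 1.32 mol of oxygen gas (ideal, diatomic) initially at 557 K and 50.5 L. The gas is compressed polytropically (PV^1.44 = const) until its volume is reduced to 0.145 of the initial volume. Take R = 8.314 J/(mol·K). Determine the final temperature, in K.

P₁ = nRT₁/V₁ = 1.32×8.314×557/50.5 = 121 kPa.
Polytropic n=1.44: T₂ = T₁(V₁/V₂)^(n−1) = 557×(6.90)^0.44 = 1300 K; P₂ = P₁(V₁/V₂)^n = 1950 kPa.

1300 K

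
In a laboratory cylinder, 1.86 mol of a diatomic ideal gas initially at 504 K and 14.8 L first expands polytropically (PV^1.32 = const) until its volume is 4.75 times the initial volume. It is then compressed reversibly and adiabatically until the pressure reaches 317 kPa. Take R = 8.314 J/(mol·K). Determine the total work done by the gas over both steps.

2970 J

P₁ = nRT₁/V₁ = 1.86×8.314×504/14.8 = 527 kPa.
Step 1 — Polytropic n=1.32: T₂ = T₁(V₁/V₂)^(n−1) = 504×(0.211)^0.32 = 306 K; P₂ = P₁(V₁/V₂)^n = 67.3 kPa.
W = (P₁V₁−P₂V₂)/(n−1) = (527×14.8−67.3×70.3)/0.32 = 9560 J.
ΔU = nCvΔT = 1.86×20.8×(306−504) = -7650 J.
Q = ΔU + W = 1910 J.
State after step 1: P = 67.3 kPa, V = 70.3 L, T = 306 K.
Step 2 — Adiabatic: T₂/T₁ = (P₂/P₁)^((γ−1)/γ) ⇒ T₂ = 306×(4.71)^0.286 = 477 K; V₂ = 23.2 L.
ΔU = nCvΔT = 1.86×20.8×(477−306) = 6590 J.
Q = 0 for an adiabatic process, so W = −ΔU = -6590 J.
Net over both steps: W = 2970 J, Q = 1910 J, ΔU = -1060 J.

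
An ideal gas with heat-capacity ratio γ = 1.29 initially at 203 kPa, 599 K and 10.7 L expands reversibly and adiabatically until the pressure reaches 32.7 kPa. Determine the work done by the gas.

2520 J

n = P₁V₁/(RT₁) = 203×10.7/(8.314×599) = 0.436 mol.
Adiabatic: T₂/T₁ = (P₂/P₁)^((γ−1)/γ) ⇒ T₂ = 599×(0.161)^0.225 = 397 K; V₂ = 44.1 L.
ΔU = nCvΔT = 0.436×28.7×(397−599) = -2520 J.
Q = 0 for an adiabatic process, so W = −ΔU = 2520 J.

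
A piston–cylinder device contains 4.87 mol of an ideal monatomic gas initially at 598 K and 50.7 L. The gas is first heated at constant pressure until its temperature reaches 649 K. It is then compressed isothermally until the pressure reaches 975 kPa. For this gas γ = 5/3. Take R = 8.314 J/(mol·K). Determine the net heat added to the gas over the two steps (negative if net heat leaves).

-13600 J

P₁ = nRT₁/V₁ = 4.87×8.314×598/50.7 = 478 kPa.
Step 1 — Isobaric: P stays 478 kPa; V/T = const ⇒ T₂ = 649 K, V₂ = 55.0 L.
W = PΔV = 478×(55.0−50.7) kPa·L = 2060 J.
ΔU = nCvΔT = 4.87×12.5×(649−598) = 3100 J.
Q = ΔU + W = nCpΔT = 5160 J.
State after step 1: P = 478 kPa, V = 55.0 L, T = 649 K.
Step 2 — Isothermal: T stays 649 K; PV = const ⇒ V₂ = 27.0 L, P₂ = 975 kPa.
ΔU = 0 (ideal gas, T constant).
W = nRT ln(V₂/V₁) = 4.87×8.314×649×ln(0.490) = -18800 J.
Q = ΔU + W = -18800 J.
Net over both steps: W = -16700 J, Q = -13600 J, ΔU = 3100 J.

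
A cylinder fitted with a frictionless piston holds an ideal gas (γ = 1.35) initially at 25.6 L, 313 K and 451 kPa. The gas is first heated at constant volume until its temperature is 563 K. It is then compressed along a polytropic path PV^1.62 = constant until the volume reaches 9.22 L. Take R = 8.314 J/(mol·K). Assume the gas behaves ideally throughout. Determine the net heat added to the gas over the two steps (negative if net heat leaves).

n = P₁V₁/(RT₁) = 451×25.6/(8.314×313) = 4.44 mol.
Step 1 — Isochoric: V stays 25.6 L; P/T = const ⇒ T₂ = 563 K, P₂ = 811 kPa.
W = 0 (no volume change).
ΔU = nCvΔT = 4.44×23.8×(563−313) = 26300 J.
Q = ΔU = 26300 J.
State after step 1: P = 811 kPa, V = 25.6 L, T = 563 K.
Step 2 — Polytropic n=1.62: T₂ = T₁(V₁/V₂)^(n−1) = 563×(2.78)^0.62 = 1060 K; P₂ = P₁(V₁/V₂)^n = 4240 kPa.
W = (P₁V₁−P₂V₂)/(n−1) = (811×25.6−4240×9.22)/0.62 = -29600 J.
ΔU = nCvΔT = 4.44×23.8×(1060−563) = 52400 J.
Q = ΔU + W = 22800 J.
Net over both steps: W = -29600 J, Q = 49200 J, ΔU = 78800 J.

49200 J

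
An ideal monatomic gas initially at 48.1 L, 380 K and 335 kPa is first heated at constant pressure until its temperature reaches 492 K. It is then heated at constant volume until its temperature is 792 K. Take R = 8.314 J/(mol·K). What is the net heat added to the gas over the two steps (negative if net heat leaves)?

n = P₁V₁/(RT₁) = 335×48.1/(8.314×380) = 5.10 mol.
Step 1 — Isobaric: P stays 335 kPa; V/T = const ⇒ T₂ = 492 K, V₂ = 62.3 L.
W = PΔV = 335×(62.3−48.1) kPa·L = 4750 J.
ΔU = nCvΔT = 5.10×12.5×(492−380) = 7120 J.
Q = ΔU + W = nCpΔT = 11900 J.
State after step 1: P = 335 kPa, V = 62.3 L, T = 492 K.
Step 2 — Isochoric: V stays 62.3 L; P/T = const ⇒ T₂ = 792 K, P₂ = 539 kPa.
W = 0 (no volume change).
ΔU = nCvΔT = 5.10×12.5×(792−492) = 19100 J.
Q = ΔU = 19100 J.
Net over both steps: W = 4750 J, Q = 31000 J, ΔU = 26200 J.

31000 J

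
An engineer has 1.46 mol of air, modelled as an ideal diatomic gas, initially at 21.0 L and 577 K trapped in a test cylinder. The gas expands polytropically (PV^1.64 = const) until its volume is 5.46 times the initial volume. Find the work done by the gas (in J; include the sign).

7250 J

P₁ = nRT₁/V₁ = 1.46×8.314×577/21.0 = 334 kPa.
Polytropic n=1.64: T₂ = T₁(V₁/V₂)^(n−1) = 577×(0.183)^0.64 = 195 K; P₂ = P₁(V₁/V₂)^n = 20.6 kPa.
W = (P₁V₁−P₂V₂)/(n−1) = (334×21.0−20.6×115)/0.64 = 7250 J.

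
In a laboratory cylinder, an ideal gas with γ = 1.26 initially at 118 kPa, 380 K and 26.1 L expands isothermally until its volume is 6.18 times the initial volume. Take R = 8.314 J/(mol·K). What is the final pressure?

19.1 kPa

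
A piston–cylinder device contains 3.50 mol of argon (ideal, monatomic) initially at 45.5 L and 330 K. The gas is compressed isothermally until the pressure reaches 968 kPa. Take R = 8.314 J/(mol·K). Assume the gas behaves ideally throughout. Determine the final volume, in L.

P₁ = nRT₁/V₁ = 3.50×8.314×330/45.5 = 211 kPa.
Isothermal: T stays 330 K; PV = const ⇒ V₂ = 9.92 L, P₂ = 968 kPa.

9.92 L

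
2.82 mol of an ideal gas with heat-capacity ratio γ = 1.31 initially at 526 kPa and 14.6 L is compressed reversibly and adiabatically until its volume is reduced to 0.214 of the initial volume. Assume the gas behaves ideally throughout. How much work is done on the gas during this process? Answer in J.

15200 J

T₁ = P₁V₁/(nR) = 526×14.6/(2.82×8.314) = 328 K.
Adiabatic: TV^(γ−1) = const ⇒ T₂ = 328×(4.67)^0.310 = 528 K; PV^γ = const ⇒ P₂ = 3960 kPa.
ΔU = nCvΔT = 2.82×26.8×(528−328) = 15200 J.
Q = 0 for an adiabatic process, so W = −ΔU = -15200 J.
Work done on the gas = −W_by = 15200 J.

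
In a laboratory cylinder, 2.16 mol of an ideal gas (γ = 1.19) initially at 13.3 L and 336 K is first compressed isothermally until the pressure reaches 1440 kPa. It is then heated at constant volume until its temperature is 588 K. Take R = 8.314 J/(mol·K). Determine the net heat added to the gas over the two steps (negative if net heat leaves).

16800 J

P₁ = nRT₁/V₁ = 2.16×8.314×336/13.3 = 454 kPa.
Step 1 — Isothermal: T stays 336 K; PV = const ⇒ V₂ = 4.19 L, P₂ = 1440 kPa.
ΔU = 0 (ideal gas, T constant).
W = nRT ln(V₂/V₁) = 2.16×8.314×336×ln(0.315) = -6970 J.
Q = ΔU + W = -6970 J.
State after step 1: P = 1440 kPa, V = 4.19 L, T = 336 K.
Step 2 — Isochoric: V stays 4.19 L; P/T = const ⇒ T₂ = 588 K, P₂ = 2520 kPa.
W = 0 (no volume change).
ΔU = nCvΔT = 2.16×43.8×(588−336) = 23800 J.
Q = ΔU = 23800 J.
Net over both steps: W = -6970 J, Q = 16800 J, ΔU = 23800 J.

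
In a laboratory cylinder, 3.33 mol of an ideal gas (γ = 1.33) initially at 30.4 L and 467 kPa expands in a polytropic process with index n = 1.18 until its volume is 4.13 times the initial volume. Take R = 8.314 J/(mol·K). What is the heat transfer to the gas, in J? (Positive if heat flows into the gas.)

T₁ = P₁V₁/(nR) = 467×30.4/(3.33×8.314) = 513 K.
Polytropic n=1.18: T₂ = T₁(V₁/V₂)^(n−1) = 513×(0.242)^0.18 = 397 K; P₂ = P₁(V₁/V₂)^n = 87.6 kPa.
W = (P₁V₁−P₂V₂)/(n−1) = (467×30.4−87.6×126)/0.18 = 17800 J.
ΔU = nCvΔT = 3.33×25.2×(397−513) = -9690 J.
Q = ΔU + W = 8080 J.

8080 J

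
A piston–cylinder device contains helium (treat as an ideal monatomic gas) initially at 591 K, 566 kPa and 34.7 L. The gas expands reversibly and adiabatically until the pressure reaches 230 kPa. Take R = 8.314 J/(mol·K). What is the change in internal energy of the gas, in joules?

n = P₁V₁/(RT₁) = 566×34.7/(8.314×591) = 4.00 mol.
Adiabatic: T₂/T₁ = (P₂/P₁)^((γ−1)/γ) ⇒ T₂ = 591×(0.406)^0.400 = 412 K; V₂ = 59.6 L.
For an ideal gas ΔU = nCvΔT with Cv = (3/2)R = 12.5 J/(mol·K).
ΔU = 4.00×12.5×(412−591) = -8910 J.

-8910 J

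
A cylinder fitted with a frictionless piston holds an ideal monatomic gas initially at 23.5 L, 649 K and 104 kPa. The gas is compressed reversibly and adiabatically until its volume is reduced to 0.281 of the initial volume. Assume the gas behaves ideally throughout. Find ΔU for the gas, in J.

n = P₁V₁/(RT₁) = 104×23.5/(8.314×649) = 0.453 mol.
Adiabatic: TV^(γ−1) = const ⇒ T₂ = 649×(3.56)^0.667 = 1510 K; PV^γ = const ⇒ P₂ = 863 kPa.
For an ideal gas ΔU = nCvΔT with Cv = (3/2)R = 12.5 J/(mol·K).
ΔU = 0.453×12.5×(1510−649) = 4880 J.

4880 J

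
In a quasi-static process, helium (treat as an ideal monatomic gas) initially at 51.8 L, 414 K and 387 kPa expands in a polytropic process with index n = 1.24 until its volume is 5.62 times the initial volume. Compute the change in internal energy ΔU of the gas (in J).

n = P₁V₁/(RT₁) = 387×51.8/(8.314×414) = 5.82 mol.
Polytropic n=1.24: T₂ = T₁(V₁/V₂)^(n−1) = 414×(0.178)^0.24 = 274 K; P₂ = P₁(V₁/V₂)^n = 45.5 kPa.
For an ideal gas ΔU = nCvΔT with Cv = (3/2)R = 12.5 J/(mol·K).
ΔU = 5.82×12.5×(274−414) = -10200 J.

-10200 J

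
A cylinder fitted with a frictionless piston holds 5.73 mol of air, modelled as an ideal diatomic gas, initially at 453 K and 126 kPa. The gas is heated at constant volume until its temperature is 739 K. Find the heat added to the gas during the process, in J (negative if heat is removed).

V₁ = nRT₁/P₁ = 5.73×8.314×453/126 = 171 L.
Isochoric: V stays 171 L; P/T = const ⇒ T₂ = 739 K, P₂ = 206 kPa.
W = 0 (no volume change).
ΔU = nCvΔT = 5.73×20.8×(739−453) = 34100 J.
Q = ΔU = 34100 J.

34100 J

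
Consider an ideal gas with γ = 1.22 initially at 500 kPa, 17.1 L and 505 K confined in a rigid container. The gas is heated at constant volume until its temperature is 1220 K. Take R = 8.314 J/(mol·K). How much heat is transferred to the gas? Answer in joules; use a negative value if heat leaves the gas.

n = P₁V₁/(RT₁) = 500×17.1/(8.314×505) = 2.04 mol.
Isochoric: V stays 17.1 L; P/T = const ⇒ T₂ = 1220 K, P₂ = 1210 kPa.
W = 0 (no volume change).
ΔU = nCvΔT = 2.04×37.8×(1220−505) = 55000 J.
Q = ΔU = 55000 J.

55000 J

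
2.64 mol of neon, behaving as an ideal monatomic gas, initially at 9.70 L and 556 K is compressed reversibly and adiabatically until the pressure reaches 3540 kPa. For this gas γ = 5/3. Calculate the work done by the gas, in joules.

P₁ = nRT₁/V₁ = 2.64×8.314×556/9.70 = 1260 kPa.
Adiabatic: T₂/T₁ = (P₂/P₁)^((γ−1)/γ) ⇒ T₂ = 556×(2.81)^0.400 = 841 K; V₂ = 5.21 L.
ΔU = nCvΔT = 2.64×12.5×(841−556) = 9380 J.
Q = 0 for an adiabatic process, so W = −ΔU = -9380 J.

-9380 J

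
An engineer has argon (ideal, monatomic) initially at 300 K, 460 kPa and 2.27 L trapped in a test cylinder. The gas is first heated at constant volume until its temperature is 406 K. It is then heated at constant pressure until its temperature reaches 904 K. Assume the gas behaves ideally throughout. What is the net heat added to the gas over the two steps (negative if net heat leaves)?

4890 J

n = P₁V₁/(RT₁) = 460×2.27/(8.314×300) = 0.419 mol.
Step 1 — Isochoric: V stays 2.27 L; P/T = const ⇒ T₂ = 406 K, P₂ = 623 kPa.
W = 0 (no volume change).
ΔU = nCvΔT = 0.419×12.5×(406−300) = 553 J.
Q = ΔU = 553 J.
State after step 1: P = 623 kPa, V = 2.27 L, T = 406 K.
Step 2 — Isobaric: P stays 623 kPa; V/T = const ⇒ T₂ = 904 K, V₂ = 5.05 L.
W = PΔV = 623×(5.05−2.27) kPa·L = 1730 J.
ΔU = nCvΔT = 0.419×12.5×(904−406) = 2600 J.
Q = ΔU + W = nCpΔT = 4330 J.
Net over both steps: W = 1730 J, Q = 4890 J, ΔU = 3150 J.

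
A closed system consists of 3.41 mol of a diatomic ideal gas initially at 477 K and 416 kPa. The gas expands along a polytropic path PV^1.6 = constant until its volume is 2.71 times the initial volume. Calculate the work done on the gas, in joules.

V₁ = nRT₁/P₁ = 3.41×8.314×477/416 = 32.5 L.
Polytropic n=1.6: T₂ = T₁(V₁/V₂)^(n−1) = 477×(0.369)^0.60 = 262 K; P₂ = P₁(V₁/V₂)^n = 84.4 kPa.
W = (P₁V₁−P₂V₂)/(n−1) = (416×32.5−84.4×88.1)/0.60 = 10100 J.
Work done on the gas = −W_by = -10100 J.

-10100 J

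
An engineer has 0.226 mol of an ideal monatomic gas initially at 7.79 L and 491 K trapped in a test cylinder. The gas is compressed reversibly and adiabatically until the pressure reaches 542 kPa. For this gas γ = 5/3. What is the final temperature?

P₁ = nRT₁/V₁ = 0.226×8.314×491/7.79 = 118 kPa.
Adiabatic: T₂/T₁ = (P₂/P₁)^((γ−1)/γ) ⇒ T₂ = 491×(4.58)^0.400 = 902 K; V₂ = 3.13 L.

902 K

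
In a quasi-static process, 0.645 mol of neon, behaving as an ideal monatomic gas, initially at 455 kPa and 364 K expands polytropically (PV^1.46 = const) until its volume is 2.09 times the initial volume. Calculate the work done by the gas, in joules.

V₁ = nRT₁/P₁ = 0.645×8.314×364/455 = 4.29 L.
Polytropic n=1.46: T₂ = T₁(V₁/V₂)^(n−1) = 364×(0.478)^0.46 = 259 K; P₂ = P₁(V₁/V₂)^n = 155 kPa.
W = (P₁V₁−P₂V₂)/(n−1) = (455×4.29−155×8.97)/0.46 = 1220 J.

1220 J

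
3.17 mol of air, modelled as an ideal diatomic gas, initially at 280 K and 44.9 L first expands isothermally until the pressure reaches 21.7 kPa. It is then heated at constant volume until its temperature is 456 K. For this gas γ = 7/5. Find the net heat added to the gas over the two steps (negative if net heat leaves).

P₁ = nRT₁/V₁ = 3.17×8.314×280/44.9 = 164 kPa.
Step 1 — Isothermal: T stays 280 K; PV = const ⇒ V₂ = 340 L, P₂ = 21.7 kPa.
ΔU = 0 (ideal gas, T constant).
W = nRT ln(V₂/V₁) = 3.17×8.314×280×ln(7.57) = 14900 J.
Q = ΔU + W = 14900 J.
State after step 1: P = 21.7 kPa, V = 340 L, T = 280 K.
Step 2 — Isochoric: V stays 340 L; P/T = const ⇒ T₂ = 456 K, P₂ = 35.3 kPa.
W = 0 (no volume change).
ΔU = nCvΔT = 3.17×20.8×(456−280) = 11600 J.
Q = ΔU = 11600 J.
Net over both steps: W = 14900 J, Q = 26500 J, ΔU = 11600 J.

26500 J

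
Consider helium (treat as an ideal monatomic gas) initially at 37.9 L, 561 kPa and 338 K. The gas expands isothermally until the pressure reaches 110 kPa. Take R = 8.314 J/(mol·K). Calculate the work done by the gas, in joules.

34600 J

n = P₁V₁/(RT₁) = 561×37.9/(8.314×338) = 7.57 mol.
Isothermal: T stays 338 K; PV = const ⇒ V₂ = 193 L, P₂ = 110 kPa.
W = nRT ln(V₂/V₁) = 7.57×8.314×338×ln(5.10) = 34600 J.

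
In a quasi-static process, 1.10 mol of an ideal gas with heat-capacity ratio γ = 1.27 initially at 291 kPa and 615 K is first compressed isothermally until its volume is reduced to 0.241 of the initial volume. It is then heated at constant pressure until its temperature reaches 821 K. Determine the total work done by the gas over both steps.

-6120 J

V₁ = nRT₁/P₁ = 1.10×8.314×615/291 = 19.3 L.
Step 1 — Isothermal: T stays 615 K; PV = const ⇒ V₂ = 4.66 L, P₂ = 1210 kPa.
ΔU = 0 (ideal gas, T constant).
W = nRT ln(V₂/V₁) = 1.10×8.314×615×ln(0.241) = -8000 J.
Q = ΔU + W = -8000 J.
State after step 1: P = 1210 kPa, V = 4.66 L, T = 615 K.
Step 2 — Isobaric: P stays 1210 kPa; V/T = const ⇒ T₂ = 821 K, V₂ = 6.22 L.
W = PΔV = 1210×(6.22−4.66) kPa·L = 1880 J.
ΔU = nCvΔT = 1.10×30.8×(821−615) = 6980 J.
Q = ΔU + W = nCpΔT = 8860 J.
Net over both steps: W = -6120 J, Q = 858 J, ΔU = 6980 J.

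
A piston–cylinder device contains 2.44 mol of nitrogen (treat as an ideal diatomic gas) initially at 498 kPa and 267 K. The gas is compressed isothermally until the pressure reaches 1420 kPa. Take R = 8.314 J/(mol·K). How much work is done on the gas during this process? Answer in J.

5680 J

V₁ = nRT₁/P₁ = 2.44×8.314×267/498 = 10.9 L.
Isothermal: T stays 267 K; PV = const ⇒ V₂ = 3.81 L, P₂ = 1420 kPa.
W = nRT ln(V₂/V₁) = 2.44×8.314×267×ln(0.351) = -5680 J.
Work done on the gas = −W_by = 5680 J.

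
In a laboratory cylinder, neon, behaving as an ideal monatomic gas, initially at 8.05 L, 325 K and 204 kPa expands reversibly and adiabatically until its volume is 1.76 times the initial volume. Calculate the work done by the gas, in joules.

773 J

n = P₁V₁/(RT₁) = 204×8.05/(8.314×325) = 0.608 mol.
Adiabatic: TV^(γ−1) = const ⇒ T₂ = 325×(0.568)^0.667 = 223 K; PV^γ = const ⇒ P₂ = 79.5 kPa.
ΔU = nCvΔT = 0.608×12.5×(223−325) = -773 J.
Q = 0 for an adiabatic process, so W = −ΔU = 773 J.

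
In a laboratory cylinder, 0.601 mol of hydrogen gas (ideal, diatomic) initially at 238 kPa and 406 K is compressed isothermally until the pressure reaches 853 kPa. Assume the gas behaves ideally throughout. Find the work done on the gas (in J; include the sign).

V₁ = nRT₁/P₁ = 0.601×8.314×406/238 = 8.52 L.
Isothermal: T stays 406 K; PV = const ⇒ V₂ = 2.38 L, P₂ = 853 kPa.
W = nRT ln(V₂/V₁) = 0.601×8.314×406×ln(0.279) = -2590 J.
Work done on the gas = −W_by = 2590 J.

2590 J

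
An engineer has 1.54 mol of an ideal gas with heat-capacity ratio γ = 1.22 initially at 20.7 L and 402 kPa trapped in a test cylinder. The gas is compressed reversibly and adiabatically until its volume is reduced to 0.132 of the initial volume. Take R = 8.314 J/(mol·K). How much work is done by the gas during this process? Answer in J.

-21200 J

T₁ = P₁V₁/(nR) = 402×20.7/(1.54×8.314) = 650 K.
Adiabatic: TV^(γ−1) = const ⇒ T₂ = 650×(7.58)^0.220 = 1010 K; PV^γ = const ⇒ P₂ = 4750 kPa.
ΔU = nCvΔT = 1.54×37.8×(1010−650) = 21200 J.
Q = 0 for an adiabatic process, so W = −ΔU = -21200 J.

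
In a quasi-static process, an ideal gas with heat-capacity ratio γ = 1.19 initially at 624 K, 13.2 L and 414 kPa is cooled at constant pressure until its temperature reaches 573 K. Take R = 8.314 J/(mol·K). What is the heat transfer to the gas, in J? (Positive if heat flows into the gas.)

-2800 J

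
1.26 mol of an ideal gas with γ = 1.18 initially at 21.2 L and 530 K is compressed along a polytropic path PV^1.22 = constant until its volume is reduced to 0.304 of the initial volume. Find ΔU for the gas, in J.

9240 J

P₁ = nRT₁/V₁ = 1.26×8.314×530/21.2 = 262 kPa.
Polytropic n=1.22: T₂ = T₁(V₁/V₂)^(n−1) = 530×(3.29)^0.22 = 689 K; P₂ = P₁(V₁/V₂)^n = 1120 kPa.
For an ideal gas ΔU = nCvΔT with Cv = R/(γ−1) = 46.2 J/(mol·K).
ΔU = 1.26×46.2×(689−530) = 9240 J.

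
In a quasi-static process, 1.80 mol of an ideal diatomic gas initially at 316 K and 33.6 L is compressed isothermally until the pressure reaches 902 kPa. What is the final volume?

5.24 L

P₁ = nRT₁/V₁ = 1.80×8.314×316/33.6 = 141 kPa.
Isothermal: T stays 316 K; PV = const ⇒ V₂ = 5.24 L, P₂ = 902 kPa.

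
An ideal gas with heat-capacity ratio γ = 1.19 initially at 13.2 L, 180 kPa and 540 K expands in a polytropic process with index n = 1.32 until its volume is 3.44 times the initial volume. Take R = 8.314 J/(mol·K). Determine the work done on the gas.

-2420 J

n = P₁V₁/(RT₁) = 180×13.2/(8.314×540) = 0.529 mol.
Polytropic n=1.32: T₂ = T₁(V₁/V₂)^(n−1) = 540×(0.291)^0.32 = 364 K; P₂ = P₁(V₁/V₂)^n = 35.2 kPa.
W = (P₁V₁−P₂V₂)/(n−1) = (180×13.2−35.2×45.4)/0.32 = 2420 J.
Work done on the gas = −W_by = -2420 J.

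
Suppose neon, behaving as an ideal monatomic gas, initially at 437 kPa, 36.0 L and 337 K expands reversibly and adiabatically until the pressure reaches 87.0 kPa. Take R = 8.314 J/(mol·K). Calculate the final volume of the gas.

94.8 L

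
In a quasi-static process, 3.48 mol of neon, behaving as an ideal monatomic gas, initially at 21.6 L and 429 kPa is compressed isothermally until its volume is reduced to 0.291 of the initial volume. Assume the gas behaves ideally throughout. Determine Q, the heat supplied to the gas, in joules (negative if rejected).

T₁ = P₁V₁/(nR) = 429×21.6/(3.48×8.314) = 320 K.
Isothermal: T stays 320 K; PV = const ⇒ V₂ = 6.29 L, P₂ = 1470 kPa.
ΔU = 0 (ideal gas, T constant).
W = nRT ln(V₂/V₁) = 3.48×8.314×320×ln(0.291) = -11400 J.
Q = ΔU + W = -11400 J.

-11400 J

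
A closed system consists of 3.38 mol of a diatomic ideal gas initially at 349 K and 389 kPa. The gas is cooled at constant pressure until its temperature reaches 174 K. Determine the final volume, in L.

V₁ = nRT₁/P₁ = 3.38×8.314×349/389 = 25.2 L.
Isobaric: P stays 389 kPa; V/T = const ⇒ T₂ = 174 K, V₂ = 12.6 L.

12.6 L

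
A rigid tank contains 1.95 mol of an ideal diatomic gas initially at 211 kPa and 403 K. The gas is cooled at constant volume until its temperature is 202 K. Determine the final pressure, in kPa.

106 kPa

V₁ = nRT₁/P₁ = 1.95×8.314×403/211 = 31.0 L.
Isochoric: V stays 31.0 L; P/T = const ⇒ T₂ = 202 K, P₂ = 106 kPa.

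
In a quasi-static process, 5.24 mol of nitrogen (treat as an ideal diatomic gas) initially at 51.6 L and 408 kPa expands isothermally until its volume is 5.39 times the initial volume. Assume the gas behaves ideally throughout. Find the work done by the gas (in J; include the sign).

T₁ = P₁V₁/(nR) = 408×51.6/(5.24×8.314) = 483 K.
Isothermal: T stays 483 K; PV = const ⇒ V₂ = 278 L, P₂ = 75.7 kPa.
W = nRT ln(V₂/V₁) = 5.24×8.314×483×ln(5.39) = 35500 J.

35500 J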